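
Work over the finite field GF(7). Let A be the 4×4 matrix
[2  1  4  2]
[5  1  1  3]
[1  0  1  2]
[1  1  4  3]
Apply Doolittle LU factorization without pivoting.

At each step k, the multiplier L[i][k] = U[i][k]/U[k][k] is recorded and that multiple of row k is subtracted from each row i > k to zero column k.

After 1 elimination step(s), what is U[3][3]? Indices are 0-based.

U[3][3] = 2

Step 1: pivot at (0,0) is 2.
  row1 ← row1 − (6)·row0  ⇒  L[1][0]=6, U row1=(0, 2, 5, 5)
  row2 ← row2 − (4)·row0  ⇒  L[2][0]=4, U row2=(0, 3, 6, 1)
  row3 ← row3 − (4)·row0  ⇒  L[3][0]=4, U row3=(0, 4, 2, 2)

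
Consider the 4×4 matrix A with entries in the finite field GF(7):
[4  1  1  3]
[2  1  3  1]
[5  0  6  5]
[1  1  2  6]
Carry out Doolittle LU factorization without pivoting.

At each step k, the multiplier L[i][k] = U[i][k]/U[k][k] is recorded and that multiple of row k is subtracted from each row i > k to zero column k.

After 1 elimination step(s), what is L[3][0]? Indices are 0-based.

L[3][0] = 2

Step 1: pivot at (0,0) is 4.
  row1 ← row1 − (4)·row0  ⇒  L[1][0]=4, U row1=(0, 4, 6, 3)
  row2 ← row2 − (3)·row0  ⇒  L[2][0]=3, U row2=(0, 4, 3, 3)
  row3 ← row3 − (2)·row0  ⇒  L[3][0]=2, U row3=(0, 6, 0, 0)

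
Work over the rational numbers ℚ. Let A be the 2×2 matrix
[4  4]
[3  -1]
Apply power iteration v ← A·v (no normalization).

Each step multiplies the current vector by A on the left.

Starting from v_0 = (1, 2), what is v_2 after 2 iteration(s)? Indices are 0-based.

v_0 = (1, 2).
v_1 = A·v_0 = (12, 1).
v_2 = A·v_1 = (52, 35).

v_2 = (52, 35)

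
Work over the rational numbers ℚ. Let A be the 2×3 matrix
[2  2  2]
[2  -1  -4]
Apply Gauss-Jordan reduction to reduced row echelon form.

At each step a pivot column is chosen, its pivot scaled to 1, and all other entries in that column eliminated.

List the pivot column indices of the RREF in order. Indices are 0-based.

pivot columns: 0, 1

pivot(0,0)=2: scale R0 → (1, 1, 1)
  clear (1,0): R1 −= (2)R0 → (0, -3, -6)
pivot(1,1)=-3: scale R1 → (0, 1, 2)
  clear (0,1): R0 −= (1)R1 → (1, 0, -1)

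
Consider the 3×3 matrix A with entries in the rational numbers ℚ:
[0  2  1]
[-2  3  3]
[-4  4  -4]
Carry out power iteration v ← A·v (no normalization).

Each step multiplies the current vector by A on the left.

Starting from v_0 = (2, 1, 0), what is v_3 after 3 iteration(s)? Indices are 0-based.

v_3 = (-34, -33, -68)

v_0 = (2, 1, 0).
v_1 = A·v_0 = (2, -1, -4).
v_2 = A·v_1 = (-6, -19, 4).
v_3 = A·v_2 = (-34, -33, -68).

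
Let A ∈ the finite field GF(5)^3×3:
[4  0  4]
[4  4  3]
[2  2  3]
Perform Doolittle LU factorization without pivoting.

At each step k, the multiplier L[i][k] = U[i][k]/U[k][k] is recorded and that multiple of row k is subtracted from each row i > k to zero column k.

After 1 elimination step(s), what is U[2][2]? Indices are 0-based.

k=0: U[0][0]=4
  eliminate (1,0): mult=1, new row 1: (0, 4, 4); set L[1][0]=1
  eliminate (2,0): mult=3, new row 2: (0, 2, 1); set L[2][0]=3

U[2][2] = 1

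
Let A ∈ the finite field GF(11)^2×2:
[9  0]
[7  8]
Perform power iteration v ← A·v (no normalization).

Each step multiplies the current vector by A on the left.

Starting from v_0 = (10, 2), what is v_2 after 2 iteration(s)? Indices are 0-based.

v_0 = (10, 2).
v_1 = A·v_0 = (2, 9).
v_2 = A·v_1 = (7, 9).

v_2 = (7, 9)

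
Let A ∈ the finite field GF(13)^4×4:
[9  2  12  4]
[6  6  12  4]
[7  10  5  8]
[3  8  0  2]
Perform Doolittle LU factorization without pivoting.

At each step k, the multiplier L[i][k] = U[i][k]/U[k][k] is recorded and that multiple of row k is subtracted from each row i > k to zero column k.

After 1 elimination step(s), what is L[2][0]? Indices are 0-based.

L[2][0] = 8

[col 0] pivot 9
  R1 -= 5*R0 → (0, 9, 4, 10)  (L[1][0] := 5)
  R2 -= 8*R0 → (0, 7, 0, 2)  (L[2][0] := 8)
  R3 -= 9*R0 → (0, 3, 9, 5)  (L[3][0] := 9)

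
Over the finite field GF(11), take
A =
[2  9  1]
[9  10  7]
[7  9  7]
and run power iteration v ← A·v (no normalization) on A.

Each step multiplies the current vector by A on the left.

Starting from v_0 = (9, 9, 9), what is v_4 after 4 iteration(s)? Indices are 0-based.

v_4 = (9, 8, 9)

v_0 = (9, 9, 9).
v_1 = A·v_0 = (9, 3, 9).
v_2 = A·v_1 = (10, 9, 10).
v_3 = A·v_2 = (1, 8, 1).
v_4 = A·v_3 = (9, 8, 9).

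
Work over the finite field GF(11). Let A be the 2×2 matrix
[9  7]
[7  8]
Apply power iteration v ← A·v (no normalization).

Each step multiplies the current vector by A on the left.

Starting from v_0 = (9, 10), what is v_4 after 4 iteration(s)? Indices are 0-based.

v_0 = (9, 10).
v_1 = A·v_0 = (8, 0).
v_2 = A·v_1 = (6, 1).
v_3 = A·v_2 = (6, 6).
v_4 = A·v_3 = (8, 2).

v_4 = (8, 2)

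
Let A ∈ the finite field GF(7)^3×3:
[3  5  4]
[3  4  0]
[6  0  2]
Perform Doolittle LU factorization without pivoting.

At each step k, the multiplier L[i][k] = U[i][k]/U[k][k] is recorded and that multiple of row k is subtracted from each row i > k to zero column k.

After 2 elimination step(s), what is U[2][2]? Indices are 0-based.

U[2][2] = 6

[col 0] pivot 3
  R1 -= 1*R0 → (0, 6, 3)  (L[1][0] := 1)
  R2 -= 2*R0 → (0, 4, 1)  (L[2][0] := 2)
[col 1] pivot 6
  R2 -= 3*R1 → (0, 0, 6)  (L[2][1] := 3)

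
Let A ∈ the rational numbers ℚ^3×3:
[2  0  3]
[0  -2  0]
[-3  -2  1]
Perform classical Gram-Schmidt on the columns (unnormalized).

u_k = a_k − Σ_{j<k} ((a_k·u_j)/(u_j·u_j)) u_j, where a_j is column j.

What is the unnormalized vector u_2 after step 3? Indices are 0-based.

u_2 = (33/17, -22/17, 22/17)

Step 1: u_0 = a_0 = (2, 0, -3).
Step 2: u_1 = a_1 − (6/13)·u_0 = (-12/13, -2, -8/13).
Step 3: u_2 = a_2 − (3/13)·u_0 − (-11/17)·u_1 = (33/17, -22/17, 22/17).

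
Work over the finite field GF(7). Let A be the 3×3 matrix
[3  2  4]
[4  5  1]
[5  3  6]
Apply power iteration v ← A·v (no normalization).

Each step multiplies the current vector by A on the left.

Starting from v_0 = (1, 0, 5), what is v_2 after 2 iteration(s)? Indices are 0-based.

v_2 = (3, 4, 2)

v_0 = (1, 0, 5).
v_1 = A·v_0 = (2, 2, 0).
v_2 = A·v_1 = (3, 4, 2).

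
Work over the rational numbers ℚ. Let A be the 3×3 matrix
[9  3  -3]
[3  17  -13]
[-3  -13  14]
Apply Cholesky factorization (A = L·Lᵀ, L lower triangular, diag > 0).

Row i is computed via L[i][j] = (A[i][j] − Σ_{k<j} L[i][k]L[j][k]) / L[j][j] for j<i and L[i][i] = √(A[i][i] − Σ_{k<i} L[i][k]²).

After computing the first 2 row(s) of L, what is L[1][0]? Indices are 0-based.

Step 1: L[0][0] = √(9) = 3.
  L[1][0] = (3) / L[0][0] = 1.
Step 2: L[1][1] = √(16) = 4.

L[1][0] = 1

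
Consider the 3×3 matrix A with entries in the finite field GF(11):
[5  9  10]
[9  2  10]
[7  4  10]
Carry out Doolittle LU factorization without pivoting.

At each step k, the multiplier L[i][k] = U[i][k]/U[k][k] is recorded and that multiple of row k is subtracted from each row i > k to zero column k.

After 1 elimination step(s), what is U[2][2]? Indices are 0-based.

Step 1: pivot at (0,0) is 5.
  row1 ← row1 − (4)·row0  ⇒  L[1][0]=4, U row1=(0, 10, 3)
  row2 ← row2 − (8)·row0  ⇒  L[2][0]=8, U row2=(0, 9, 7)

U[2][2] = 7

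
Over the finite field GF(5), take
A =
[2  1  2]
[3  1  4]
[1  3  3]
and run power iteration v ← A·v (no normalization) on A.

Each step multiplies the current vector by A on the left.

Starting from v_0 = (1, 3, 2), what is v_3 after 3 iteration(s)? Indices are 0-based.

v_0 = (1, 3, 2).
v_1 = A·v_0 = (4, 4, 1).
v_2 = A·v_1 = (4, 0, 4).
v_3 = A·v_2 = (1, 3, 1).

v_3 = (1, 3, 1)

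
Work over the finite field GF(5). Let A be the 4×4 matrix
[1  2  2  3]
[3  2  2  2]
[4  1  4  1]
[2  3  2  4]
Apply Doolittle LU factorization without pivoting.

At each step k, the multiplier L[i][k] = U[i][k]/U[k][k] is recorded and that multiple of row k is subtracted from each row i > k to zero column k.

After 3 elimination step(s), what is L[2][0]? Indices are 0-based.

L[2][0] = 4

[col 0] pivot 1
  R1 -= 3*R0 → (0, 1, 1, 3)  (L[1][0] := 3)
  R2 -= 4*R0 → (0, 3, 1, 4)  (L[2][0] := 4)
  R3 -= 2*R0 → (0, 4, 3, 3)  (L[3][0] := 2)
[col 1] pivot 1
  R2 -= 3*R1 → (0, 0, 3, 0)  (L[2][1] := 3)
  R3 -= 4*R1 → (0, 0, 4, 1)  (L[3][1] := 4)
[col 2] pivot 3
  R3 -= 3*R2 → (0, 0, 0, 1)  (L[3][2] := 3)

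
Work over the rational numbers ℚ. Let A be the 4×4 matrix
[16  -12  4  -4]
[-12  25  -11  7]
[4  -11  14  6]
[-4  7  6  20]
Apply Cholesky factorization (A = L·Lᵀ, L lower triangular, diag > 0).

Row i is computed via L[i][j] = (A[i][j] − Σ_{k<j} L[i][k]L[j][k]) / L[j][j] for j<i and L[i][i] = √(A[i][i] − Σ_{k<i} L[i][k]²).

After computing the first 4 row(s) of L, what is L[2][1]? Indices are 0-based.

Step 1: L[0][0] = √(16) = 4.
  L[1][0] = (-12) / L[0][0] = -3.
Step 2: L[1][1] = √(16) = 4.
  L[2][0] = (4) / L[0][0] = 1.
  L[2][1] = (-8) / L[1][1] = -2.
Step 3: L[2][2] = √(9) = 3.
  L[3][0] = (-4) / L[0][0] = -1.
  L[3][1] = (4) / L[1][1] = 1.
  L[3][2] = (9) / L[2][2] = 3.
Step 4: L[3][3] = √(9) = 3.

L[2][1] = -2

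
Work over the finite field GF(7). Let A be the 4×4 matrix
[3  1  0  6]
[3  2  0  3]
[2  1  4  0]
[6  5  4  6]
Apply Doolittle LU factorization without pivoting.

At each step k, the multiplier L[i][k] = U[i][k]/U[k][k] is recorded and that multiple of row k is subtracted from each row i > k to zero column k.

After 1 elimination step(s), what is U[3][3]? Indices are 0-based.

U[3][3] = 1

k=0: U[0][0]=3
  eliminate (1,0): mult=1, new row 1: (0, 1, 0, 4); set L[1][0]=1
  eliminate (2,0): mult=3, new row 2: (0, 5, 4, 3); set L[2][0]=3
  eliminate (3,0): mult=2, new row 3: (0, 3, 4, 1); set L[3][0]=2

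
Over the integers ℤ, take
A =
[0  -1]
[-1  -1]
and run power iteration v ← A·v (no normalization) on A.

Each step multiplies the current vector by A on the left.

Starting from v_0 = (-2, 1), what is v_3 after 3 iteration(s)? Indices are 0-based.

v_0 = (-2, 1).
v_1 = A·v_0 = (-1, 1).
v_2 = A·v_1 = (-1, 0).
v_3 = A·v_2 = (0, 1).

v_3 = (0, 1)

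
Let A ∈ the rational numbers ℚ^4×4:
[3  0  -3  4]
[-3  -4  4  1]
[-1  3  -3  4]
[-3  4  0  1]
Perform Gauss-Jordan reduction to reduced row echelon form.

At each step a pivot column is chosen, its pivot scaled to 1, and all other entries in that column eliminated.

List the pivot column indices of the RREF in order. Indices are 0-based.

pivot columns: 0, 1, 2, 3

[1] R0 /= 3  ⇒  (1, 0, -1, 4/3)
     R1 -= -3·R0  ⇒  (0, -4, 1, 5)
     R2 -= -1·R0  ⇒  (0, 3, -4, 16/3)
     R3 -= -3·R0  ⇒  (0, 4, -3, 5)
[2] R1 /= -4  ⇒  (0, 1, -1/4, -5/4)
     R2 -= 3·R1  ⇒  (0, 0, -13/4, 109/12)
     R3 -= 4·R1  ⇒  (0, 0, -2, 10)
[3] R2 /= -13/4  ⇒  (0, 0, 1, -109/39)
     R0 -= -1·R2  ⇒  (1, 0, 0, -19/13)
     R1 -= -1/4·R2  ⇒  (0, 1, 0, -76/39)
     R3 -= -2·R2  ⇒  (0, 0, 0, 172/39)
[4] R3 /= 172/39  ⇒  (0, 0, 0, 1)
     R0 -= -19/13·R3  ⇒  (1, 0, 0, 0)
     R1 -= -76/39·R3  ⇒  (0, 1, 0, 0)
     R2 -= -109/39·R3  ⇒  (0, 0, 1, 0)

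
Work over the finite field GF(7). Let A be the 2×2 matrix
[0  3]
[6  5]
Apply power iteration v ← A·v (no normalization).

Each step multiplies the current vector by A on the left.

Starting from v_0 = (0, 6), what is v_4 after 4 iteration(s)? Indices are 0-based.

v_0 = (0, 6).
v_1 = A·v_0 = (4, 2).
v_2 = A·v_1 = (6, 6).
v_3 = A·v_2 = (4, 3).
v_4 = A·v_3 = (2, 4).

v_4 = (2, 4)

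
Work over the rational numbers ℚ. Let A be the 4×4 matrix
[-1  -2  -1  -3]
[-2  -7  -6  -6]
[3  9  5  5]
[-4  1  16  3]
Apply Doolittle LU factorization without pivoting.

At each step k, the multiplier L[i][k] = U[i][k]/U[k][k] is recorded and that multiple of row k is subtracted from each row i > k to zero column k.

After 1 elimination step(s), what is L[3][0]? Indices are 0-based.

L[3][0] = 4

Step 1: pivot at (0,0) is -1.
  row1 ← row1 − (2)·row0  ⇒  L[1][0]=2, U row1=(0, -3, -4, 0)
  row2 ← row2 − (-3)·row0  ⇒  L[2][0]=-3, U row2=(0, 3, 2, -4)
  row3 ← row3 − (4)·row0  ⇒  L[3][0]=4, U row3=(0, 9, 20, 15)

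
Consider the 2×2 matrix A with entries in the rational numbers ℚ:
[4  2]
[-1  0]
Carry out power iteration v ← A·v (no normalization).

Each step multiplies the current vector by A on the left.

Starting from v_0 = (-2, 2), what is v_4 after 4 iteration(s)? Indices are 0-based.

v_4 = (-136, 40)

v_0 = (-2, 2).
v_1 = A·v_0 = (-4, 2).
v_2 = A·v_1 = (-12, 4).
v_3 = A·v_2 = (-40, 12).
v_4 = A·v_3 = (-136, 40).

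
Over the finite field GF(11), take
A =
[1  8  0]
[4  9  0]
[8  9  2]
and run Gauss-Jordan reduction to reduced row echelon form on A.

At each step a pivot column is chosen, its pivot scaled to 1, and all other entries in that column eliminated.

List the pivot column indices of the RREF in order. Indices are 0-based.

pivot(0,0)=1: scale R0 → (1, 8, 0)
  clear (1,0): R1 −= (4)R0 → (0, 10, 0)
  clear (2,0): R2 −= (8)R0 → (0, 0, 2)
pivot(1,1)=10: scale R1 → (0, 1, 0)
  clear (0,1): R0 −= (8)R1 → (1, 0, 0)
pivot(2,2)=2: scale R2 → (0, 0, 1)

pivot columns: 0, 1, 2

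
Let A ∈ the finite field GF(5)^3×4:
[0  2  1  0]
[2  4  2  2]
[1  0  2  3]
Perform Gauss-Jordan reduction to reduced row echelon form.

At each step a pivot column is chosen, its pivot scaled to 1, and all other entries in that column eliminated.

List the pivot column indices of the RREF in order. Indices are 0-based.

[1] R0 <-> R1
[1] R0 /= 2  ⇒  (1, 2, 1, 1)
     R2 -= 1·R0  ⇒  (0, 3, 1, 2)
[2] R1 /= 2  ⇒  (0, 1, 3, 0)
     R0 -= 2·R1  ⇒  (1, 0, 0, 1)
     R2 -= 3·R1  ⇒  (0, 0, 2, 2)
[3] R2 /= 2  ⇒  (0, 0, 1, 1)
     R1 -= 3·R2  ⇒  (0, 1, 0, 2)

pivot columns: 0, 1, 2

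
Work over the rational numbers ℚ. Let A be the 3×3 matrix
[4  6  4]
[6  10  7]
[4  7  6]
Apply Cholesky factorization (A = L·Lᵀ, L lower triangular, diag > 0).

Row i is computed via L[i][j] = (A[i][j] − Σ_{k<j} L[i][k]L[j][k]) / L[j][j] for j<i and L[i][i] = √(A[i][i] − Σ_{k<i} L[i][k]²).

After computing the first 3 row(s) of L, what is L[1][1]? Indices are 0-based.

L[1][1] = 1

Step 1: L[0][0] = √(4) = 2.
  L[1][0] = (6) / L[0][0] = 3.
Step 2: L[1][1] = √(1) = 1.
  L[2][0] = (4) / L[0][0] = 2.
  L[2][1] = (1) / L[1][1] = 1.
Step 3: L[2][2] = √(1) = 1.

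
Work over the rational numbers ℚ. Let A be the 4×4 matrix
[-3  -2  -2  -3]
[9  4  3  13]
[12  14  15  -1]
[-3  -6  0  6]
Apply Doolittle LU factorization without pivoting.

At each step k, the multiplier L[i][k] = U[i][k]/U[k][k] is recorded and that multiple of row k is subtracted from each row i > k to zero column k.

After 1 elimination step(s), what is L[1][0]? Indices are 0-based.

k=0: U[0][0]=-3
  eliminate (1,0): mult=-3, new row 1: (0, -2, -3, 4); set L[1][0]=-3
  eliminate (2,0): mult=-4, new row 2: (0, 6, 7, -13); set L[2][0]=-4
  eliminate (3,0): mult=1, new row 3: (0, -4, 2, 9); set L[3][0]=1

L[1][0] = -3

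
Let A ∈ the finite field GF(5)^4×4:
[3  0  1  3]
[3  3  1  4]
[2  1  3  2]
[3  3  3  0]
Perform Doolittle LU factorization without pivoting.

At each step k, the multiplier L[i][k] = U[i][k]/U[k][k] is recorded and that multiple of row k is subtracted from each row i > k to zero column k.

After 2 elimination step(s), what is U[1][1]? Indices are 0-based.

[col 0] pivot 3
  R1 -= 1*R0 → (0, 3, 0, 1)  (L[1][0] := 1)
  R2 -= 4*R0 → (0, 1, 4, 0)  (L[2][0] := 4)
  R3 -= 1*R0 → (0, 3, 2, 2)  (L[3][0] := 1)
[col 1] pivot 3
  R2 -= 2*R1 → (0, 0, 4, 3)  (L[2][1] := 2)
  R3 -= 1*R1 → (0, 0, 2, 1)  (L[3][1] := 1)

U[1][1] = 3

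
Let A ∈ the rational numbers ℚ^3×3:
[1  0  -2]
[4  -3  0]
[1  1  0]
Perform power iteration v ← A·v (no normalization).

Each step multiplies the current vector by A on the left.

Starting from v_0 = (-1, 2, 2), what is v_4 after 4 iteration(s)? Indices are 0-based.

v_0 = (-1, 2, 2).
v_1 = A·v_0 = (-5, -10, 1).
v_2 = A·v_1 = (-7, 10, -15).
v_3 = A·v_2 = (23, -58, 3).
v_4 = A·v_3 = (17, 266, -35).

v_4 = (17, 266, -35)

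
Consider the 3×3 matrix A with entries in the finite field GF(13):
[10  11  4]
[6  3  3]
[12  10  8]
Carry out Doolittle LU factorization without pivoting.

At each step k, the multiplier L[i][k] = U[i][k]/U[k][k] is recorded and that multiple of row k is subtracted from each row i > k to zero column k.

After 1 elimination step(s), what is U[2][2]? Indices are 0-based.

[col 0] pivot 10
  R1 -= 11*R0 → (0, 12, 11)  (L[1][0] := 11)
  R2 -= 9*R0 → (0, 2, 11)  (L[2][0] := 9)

U[2][2] = 11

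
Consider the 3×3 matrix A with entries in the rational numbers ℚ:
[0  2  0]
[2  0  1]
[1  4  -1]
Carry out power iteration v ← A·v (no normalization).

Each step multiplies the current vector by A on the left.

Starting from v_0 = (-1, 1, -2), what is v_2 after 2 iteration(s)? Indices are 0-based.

v_0 = (-1, 1, -2).
v_1 = A·v_0 = (2, -4, 5).
v_2 = A·v_1 = (-8, 9, -19).

v_2 = (-8, 9, -19)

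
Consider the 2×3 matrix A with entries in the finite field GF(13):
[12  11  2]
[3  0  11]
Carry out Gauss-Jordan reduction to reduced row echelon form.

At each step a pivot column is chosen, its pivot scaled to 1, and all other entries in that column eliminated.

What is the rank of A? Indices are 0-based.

[1] R0 /= 12  ⇒  (1, 2, 11)
     R1 -= 3·R0  ⇒  (0, 7, 4)
[2] R1 /= 7  ⇒  (0, 1, 8)
     R0 -= 2·R1  ⇒  (1, 0, 8)

rank = 2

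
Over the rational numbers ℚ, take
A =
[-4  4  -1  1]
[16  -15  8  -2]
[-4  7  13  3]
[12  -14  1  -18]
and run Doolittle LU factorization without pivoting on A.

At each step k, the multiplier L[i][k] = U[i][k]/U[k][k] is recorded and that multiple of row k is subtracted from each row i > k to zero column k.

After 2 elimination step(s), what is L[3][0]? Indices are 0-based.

L[3][0] = -3

Step 1: pivot at (0,0) is -4.
  row1 ← row1 − (-4)·row0  ⇒  L[1][0]=-4, U row1=(0, 1, 4, 2)
  row2 ← row2 − (1)·row0  ⇒  L[2][0]=1, U row2=(0, 3, 14, 2)
  row3 ← row3 − (-3)·row0  ⇒  L[3][0]=-3, U row3=(0, -2, -2, -15)
Step 2: pivot at (1,1) is 1.
  row2 ← row2 − (3)·row1  ⇒  L[2][1]=3, U row2=(0, 0, 2, -4)
  row3 ← row3 − (-2)·row1  ⇒  L[3][1]=-2, U row3=(0, 0, 6, -11)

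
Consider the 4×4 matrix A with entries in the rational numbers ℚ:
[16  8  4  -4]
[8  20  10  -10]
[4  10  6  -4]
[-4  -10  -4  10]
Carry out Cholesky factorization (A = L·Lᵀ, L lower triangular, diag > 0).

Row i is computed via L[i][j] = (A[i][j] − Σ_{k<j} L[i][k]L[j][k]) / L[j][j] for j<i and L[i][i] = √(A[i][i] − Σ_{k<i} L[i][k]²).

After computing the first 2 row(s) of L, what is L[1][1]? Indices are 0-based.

Step 1: L[0][0] = √(16) = 4.
  L[1][0] = (8) / L[0][0] = 2.
Step 2: L[1][1] = √(16) = 4.

L[1][1] = 4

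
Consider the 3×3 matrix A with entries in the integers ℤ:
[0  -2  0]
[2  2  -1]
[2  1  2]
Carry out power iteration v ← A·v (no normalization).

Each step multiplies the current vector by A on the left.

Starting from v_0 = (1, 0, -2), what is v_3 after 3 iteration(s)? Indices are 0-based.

v_0 = (1, 0, -2).
v_1 = A·v_0 = (0, 4, -2).
v_2 = A·v_1 = (-8, 10, 0).
v_3 = A·v_2 = (-20, 4, -6).

v_3 = (-20, 4, -6)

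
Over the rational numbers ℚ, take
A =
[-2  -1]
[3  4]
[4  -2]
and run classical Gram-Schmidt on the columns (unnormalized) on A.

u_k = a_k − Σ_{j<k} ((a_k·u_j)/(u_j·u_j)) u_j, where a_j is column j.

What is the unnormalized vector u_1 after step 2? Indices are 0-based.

Step 1: u_0 = a_0 = (-2, 3, 4).
Step 2: u_1 = a_1 − (6/29)·u_0 = (-17/29, 98/29, -82/29).

u_1 = (-17/29, 98/29, -82/29)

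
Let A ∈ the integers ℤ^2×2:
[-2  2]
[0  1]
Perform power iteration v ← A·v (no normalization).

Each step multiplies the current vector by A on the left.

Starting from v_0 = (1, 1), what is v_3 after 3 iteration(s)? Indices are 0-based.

v_0 = (1, 1).
v_1 = A·v_0 = (0, 1).
v_2 = A·v_1 = (2, 1).
v_3 = A·v_2 = (-2, 1).

v_3 = (-2, 1)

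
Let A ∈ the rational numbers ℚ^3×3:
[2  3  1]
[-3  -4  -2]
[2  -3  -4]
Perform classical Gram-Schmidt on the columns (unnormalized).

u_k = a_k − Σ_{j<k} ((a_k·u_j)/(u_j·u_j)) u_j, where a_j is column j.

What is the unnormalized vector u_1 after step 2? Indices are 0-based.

Step 1: u_0 = a_0 = (2, -3, 2).
Step 2: u_1 = a_1 − (12/17)·u_0 = (27/17, -32/17, -75/17).

u_1 = (27/17, -32/17, -75/17)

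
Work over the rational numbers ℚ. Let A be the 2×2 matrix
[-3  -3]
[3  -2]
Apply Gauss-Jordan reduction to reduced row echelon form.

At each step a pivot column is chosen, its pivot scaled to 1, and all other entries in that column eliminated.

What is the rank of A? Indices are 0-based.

step 1: normalize row 0 (÷-3) = (1, 1)
  row 1: subtract 3×row0 = (0, -5)
step 2: normalize row 1 (÷-5) = (0, 1)
  row 0: subtract 1×row1 = (1, 0)

rank = 2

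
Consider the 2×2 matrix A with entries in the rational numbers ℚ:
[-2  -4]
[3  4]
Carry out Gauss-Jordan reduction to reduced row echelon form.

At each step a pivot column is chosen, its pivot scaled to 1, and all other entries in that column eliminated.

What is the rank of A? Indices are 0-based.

rank = 2

step 1: normalize row 0 (÷-2) = (1, 2)
  row 1: subtract 3×row0 = (0, -2)
step 2: normalize row 1 (÷-2) = (0, 1)
  row 0: subtract 2×row1 = (1, 0)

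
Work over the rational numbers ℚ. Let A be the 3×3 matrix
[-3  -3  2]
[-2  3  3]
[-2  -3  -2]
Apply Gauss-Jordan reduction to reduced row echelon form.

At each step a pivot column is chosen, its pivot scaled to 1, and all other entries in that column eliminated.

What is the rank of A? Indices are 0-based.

pivot(0,0)=-3: scale R0 → (1, 1, -2/3)
  clear (1,0): R1 −= (-2)R0 → (0, 5, 5/3)
  clear (2,0): R2 −= (-2)R0 → (0, -1, -10/3)
pivot(1,1)=5: scale R1 → (0, 1, 1/3)
  clear (0,1): R0 −= (1)R1 → (1, 0, -1)
  clear (2,1): R2 −= (-1)R1 → (0, 0, -3)
pivot(2,2)=-3: scale R2 → (0, 0, 1)
  clear (0,2): R0 −= (-1)R2 → (1, 0, 0)
  clear (1,2): R1 −= (1/3)R2 → (0, 1, 0)

rank = 3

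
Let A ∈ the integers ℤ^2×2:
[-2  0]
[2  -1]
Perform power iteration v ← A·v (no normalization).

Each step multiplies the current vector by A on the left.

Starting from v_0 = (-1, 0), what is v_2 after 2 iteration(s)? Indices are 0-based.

v_2 = (-4, 6)

v_0 = (-1, 0).
v_1 = A·v_0 = (2, -2).
v_2 = A·v_1 = (-4, 6).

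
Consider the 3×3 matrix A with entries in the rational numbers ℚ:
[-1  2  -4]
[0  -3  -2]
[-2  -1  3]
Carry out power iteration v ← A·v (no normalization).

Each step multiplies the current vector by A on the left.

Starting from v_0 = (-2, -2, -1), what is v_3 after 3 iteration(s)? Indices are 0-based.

v_3 = (-50, 96, 17)

v_0 = (-2, -2, -1).
v_1 = A·v_0 = (2, 8, 3).
v_2 = A·v_1 = (2, -30, -3).
v_3 = A·v_2 = (-50, 96, 17).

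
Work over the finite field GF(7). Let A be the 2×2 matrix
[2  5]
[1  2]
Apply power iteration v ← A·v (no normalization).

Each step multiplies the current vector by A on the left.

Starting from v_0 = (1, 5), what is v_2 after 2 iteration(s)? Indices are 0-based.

v_2 = (4, 0)

v_0 = (1, 5).
v_1 = A·v_0 = (6, 4).
v_2 = A·v_1 = (4, 0).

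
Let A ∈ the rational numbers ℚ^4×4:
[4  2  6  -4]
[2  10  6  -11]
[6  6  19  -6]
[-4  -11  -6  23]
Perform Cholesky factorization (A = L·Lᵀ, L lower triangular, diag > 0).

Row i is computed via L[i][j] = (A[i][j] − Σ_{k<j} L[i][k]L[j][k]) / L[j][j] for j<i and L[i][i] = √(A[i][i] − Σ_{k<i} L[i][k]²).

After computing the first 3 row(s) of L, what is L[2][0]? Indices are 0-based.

L[2][0] = 3

Step 1: L[0][0] = √(4) = 2.
  L[1][0] = (2) / L[0][0] = 1.
Step 2: L[1][1] = √(9) = 3.
  L[2][0] = (6) / L[0][0] = 3.
  L[2][1] = (3) / L[1][1] = 1.
Step 3: L[2][2] = √(9) = 3.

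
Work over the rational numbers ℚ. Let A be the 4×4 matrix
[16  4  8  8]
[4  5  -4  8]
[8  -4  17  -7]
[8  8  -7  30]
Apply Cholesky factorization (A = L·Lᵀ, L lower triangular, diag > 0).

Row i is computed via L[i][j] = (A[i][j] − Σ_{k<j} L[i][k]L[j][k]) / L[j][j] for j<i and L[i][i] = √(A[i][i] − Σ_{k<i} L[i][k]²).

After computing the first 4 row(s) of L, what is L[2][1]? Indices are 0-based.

L[2][1] = -3

Step 1: L[0][0] = √(16) = 4.
  L[1][0] = (4) / L[0][0] = 1.
Step 2: L[1][1] = √(4) = 2.
  L[2][0] = (8) / L[0][0] = 2.
  L[2][1] = (-6) / L[1][1] = -3.
Step 3: L[2][2] = √(4) = 2.
  L[3][0] = (8) / L[0][0] = 2.
  L[3][1] = (6) / L[1][1] = 3.
  L[3][2] = (-2) / L[2][2] = -1.
Step 4: L[3][3] = √(16) = 4.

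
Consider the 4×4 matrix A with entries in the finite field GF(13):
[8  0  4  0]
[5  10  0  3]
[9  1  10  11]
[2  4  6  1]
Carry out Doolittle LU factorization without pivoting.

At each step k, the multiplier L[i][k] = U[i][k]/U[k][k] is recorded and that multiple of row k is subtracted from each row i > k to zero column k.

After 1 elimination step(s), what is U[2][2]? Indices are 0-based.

U[2][2] = 12

Step 1: pivot at (0,0) is 8.
  row1 ← row1 − (12)·row0  ⇒  L[1][0]=12, U row1=(0, 10, 4, 3)
  row2 ← row2 − (6)·row0  ⇒  L[2][0]=6, U row2=(0, 1, 12, 11)
  row3 ← row3 − (10)·row0  ⇒  L[3][0]=10, U row3=(0, 4, 5, 1)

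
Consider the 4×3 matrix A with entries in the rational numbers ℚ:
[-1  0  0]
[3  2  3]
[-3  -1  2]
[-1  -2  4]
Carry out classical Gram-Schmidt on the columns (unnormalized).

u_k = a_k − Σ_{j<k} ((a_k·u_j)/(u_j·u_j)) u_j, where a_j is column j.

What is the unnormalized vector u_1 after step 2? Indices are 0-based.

Step 1: u_0 = a_0 = (-1, 3, -3, -1).
Step 2: u_1 = a_1 − (11/20)·u_0 = (11/20, 7/20, 13/20, -29/20).

u_1 = (11/20, 7/20, 13/20, -29/20)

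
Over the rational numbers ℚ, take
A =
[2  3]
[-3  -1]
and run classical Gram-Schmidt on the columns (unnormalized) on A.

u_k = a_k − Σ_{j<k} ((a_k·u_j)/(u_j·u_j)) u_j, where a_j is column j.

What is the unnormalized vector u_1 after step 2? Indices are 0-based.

Step 1: u_0 = a_0 = (2, -3).
Step 2: u_1 = a_1 − (9/13)·u_0 = (21/13, 14/13).

u_1 = (21/13, 14/13)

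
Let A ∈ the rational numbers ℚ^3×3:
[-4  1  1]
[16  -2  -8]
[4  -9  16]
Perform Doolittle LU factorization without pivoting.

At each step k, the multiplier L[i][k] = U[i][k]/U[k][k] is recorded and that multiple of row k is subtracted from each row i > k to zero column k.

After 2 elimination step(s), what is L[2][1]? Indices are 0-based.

L[2][1] = -4

k=0: U[0][0]=-4
  eliminate (1,0): mult=-4, new row 1: (0, 2, -4); set L[1][0]=-4
  eliminate (2,0): mult=-1, new row 2: (0, -8, 17); set L[2][0]=-1
k=1: U[1][1]=2
  eliminate (2,1): mult=-4, new row 2: (0, 0, 1); set L[2][1]=-4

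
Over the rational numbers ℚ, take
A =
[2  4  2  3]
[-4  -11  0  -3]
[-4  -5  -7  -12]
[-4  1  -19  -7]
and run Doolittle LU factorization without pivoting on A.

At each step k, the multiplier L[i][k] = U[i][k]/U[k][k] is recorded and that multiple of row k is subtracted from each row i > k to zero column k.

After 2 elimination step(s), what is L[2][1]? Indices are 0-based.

L[2][1] = -1

[col 0] pivot 2
  R1 -= -2*R0 → (0, -3, 4, 3)  (L[1][0] := -2)
  R2 -= -2*R0 → (0, 3, -3, -6)  (L[2][0] := -2)
  R3 -= -2*R0 → (0, 9, -15, -1)  (L[3][0] := -2)
[col 1] pivot -3
  R2 -= -1*R1 → (0, 0, 1, -3)  (L[2][1] := -1)
  R3 -= -3*R1 → (0, 0, -3, 8)  (L[3][1] := -3)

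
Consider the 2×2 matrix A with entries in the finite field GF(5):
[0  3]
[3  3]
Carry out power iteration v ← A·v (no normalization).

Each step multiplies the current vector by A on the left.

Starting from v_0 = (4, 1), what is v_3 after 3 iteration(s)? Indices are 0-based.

v_3 = (2, 2)

v_0 = (4, 1).
v_1 = A·v_0 = (3, 0).
v_2 = A·v_1 = (0, 4).
v_3 = A·v_2 = (2, 2).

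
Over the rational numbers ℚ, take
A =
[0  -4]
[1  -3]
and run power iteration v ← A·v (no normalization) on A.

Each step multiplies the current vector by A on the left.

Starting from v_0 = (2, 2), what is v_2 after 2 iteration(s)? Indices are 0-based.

v_0 = (2, 2).
v_1 = A·v_0 = (-8, -4).
v_2 = A·v_1 = (16, 4).

v_2 = (16, 4)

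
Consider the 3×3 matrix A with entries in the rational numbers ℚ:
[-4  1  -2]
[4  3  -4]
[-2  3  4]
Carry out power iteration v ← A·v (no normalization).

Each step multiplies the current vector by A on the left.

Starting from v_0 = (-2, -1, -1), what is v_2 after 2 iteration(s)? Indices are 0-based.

v_0 = (-2, -1, -1).
v_1 = A·v_0 = (9, -7, -3).
v_2 = A·v_1 = (-37, 27, -51).

v_2 = (-37, 27, -51)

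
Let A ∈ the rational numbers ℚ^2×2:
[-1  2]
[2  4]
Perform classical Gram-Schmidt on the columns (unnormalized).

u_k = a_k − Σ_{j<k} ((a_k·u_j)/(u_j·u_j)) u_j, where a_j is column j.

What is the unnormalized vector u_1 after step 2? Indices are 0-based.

Step 1: u_0 = a_0 = (-1, 2).
Step 2: u_1 = a_1 − (6/5)·u_0 = (16/5, 8/5).

u_1 = (16/5, 8/5)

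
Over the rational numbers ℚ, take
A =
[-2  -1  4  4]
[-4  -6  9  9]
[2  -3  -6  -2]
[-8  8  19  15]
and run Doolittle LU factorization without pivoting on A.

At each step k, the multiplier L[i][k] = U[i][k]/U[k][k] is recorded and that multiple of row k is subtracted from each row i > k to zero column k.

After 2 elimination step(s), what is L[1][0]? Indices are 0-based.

L[1][0] = 2

Step 1: pivot at (0,0) is -2.
  row1 ← row1 − (2)·row0  ⇒  L[1][0]=2, U row1=(0, -4, 1, 1)
  row2 ← row2 − (-1)·row0  ⇒  L[2][0]=-1, U row2=(0, -4, -2, 2)
  row3 ← row3 − (4)·row0  ⇒  L[3][0]=4, U row3=(0, 12, 3, -1)
Step 2: pivot at (1,1) is -4.
  row2 ← row2 − (1)·row1  ⇒  L[2][1]=1, U row2=(0, 0, -3, 1)
  row3 ← row3 − (-3)·row1  ⇒  L[3][1]=-3, U row3=(0, 0, 6, 2)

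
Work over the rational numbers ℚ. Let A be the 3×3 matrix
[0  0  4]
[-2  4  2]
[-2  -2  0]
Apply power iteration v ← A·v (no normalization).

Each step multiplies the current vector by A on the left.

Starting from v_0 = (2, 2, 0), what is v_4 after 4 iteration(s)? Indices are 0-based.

v_0 = (2, 2, 0).
v_1 = A·v_0 = (0, 4, -8).
v_2 = A·v_1 = (-32, 0, -8).
v_3 = A·v_2 = (-32, 48, 64).
v_4 = A·v_3 = (256, 384, -32).

v_4 = (256, 384, -32)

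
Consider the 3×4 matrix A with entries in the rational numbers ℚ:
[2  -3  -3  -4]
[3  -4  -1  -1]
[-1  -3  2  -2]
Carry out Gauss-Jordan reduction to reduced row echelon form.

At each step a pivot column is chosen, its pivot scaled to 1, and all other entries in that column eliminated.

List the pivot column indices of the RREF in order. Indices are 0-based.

[1] R0 /= 2  ⇒  (1, -3/2, -3/2, -2)
     R1 -= 3·R0  ⇒  (0, 1/2, 7/2, 5)
     R2 -= -1·R0  ⇒  (0, -9/2, 1/2, -4)
[2] R1 /= 1/2  ⇒  (0, 1, 7, 10)
     R0 -= -3/2·R1  ⇒  (1, 0, 9, 13)
     R2 -= -9/2·R1  ⇒  (0, 0, 32, 41)
[3] R2 /= 32  ⇒  (0, 0, 1, 41/32)
     R0 -= 9·R2  ⇒  (1, 0, 0, 47/32)
     R1 -= 7·R2  ⇒  (0, 1, 0, 33/32)

pivot columns: 0, 1, 2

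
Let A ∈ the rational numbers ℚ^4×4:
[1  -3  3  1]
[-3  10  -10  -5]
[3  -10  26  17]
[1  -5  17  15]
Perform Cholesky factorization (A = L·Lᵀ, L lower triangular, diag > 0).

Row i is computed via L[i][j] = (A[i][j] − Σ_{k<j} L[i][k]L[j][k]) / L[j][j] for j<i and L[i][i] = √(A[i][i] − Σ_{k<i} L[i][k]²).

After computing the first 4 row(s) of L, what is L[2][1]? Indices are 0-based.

Step 1: L[0][0] = √(1) = 1.
  L[1][0] = (-3) / L[0][0] = -3.
Step 2: L[1][1] = √(1) = 1.
  L[2][0] = (3) / L[0][0] = 3.
  L[2][1] = (-1) / L[1][1] = -1.
Step 3: L[2][2] = √(16) = 4.
  L[3][0] = (1) / L[0][0] = 1.
  L[3][1] = (-2) / L[1][1] = -2.
  L[3][2] = (12) / L[2][2] = 3.
Step 4: L[3][3] = √(1) = 1.

L[2][1] = -1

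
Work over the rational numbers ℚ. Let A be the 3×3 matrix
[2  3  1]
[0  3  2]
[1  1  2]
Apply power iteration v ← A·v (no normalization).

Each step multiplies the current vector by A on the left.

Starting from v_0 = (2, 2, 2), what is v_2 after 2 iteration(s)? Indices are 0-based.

v_0 = (2, 2, 2).
v_1 = A·v_0 = (12, 10, 8).
v_2 = A·v_1 = (62, 46, 38).

v_2 = (62, 46, 38)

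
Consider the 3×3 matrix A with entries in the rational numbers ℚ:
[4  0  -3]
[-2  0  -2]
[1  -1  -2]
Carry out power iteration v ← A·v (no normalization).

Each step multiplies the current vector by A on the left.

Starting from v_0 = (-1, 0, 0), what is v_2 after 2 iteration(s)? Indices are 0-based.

v_2 = (-13, 10, -4)

v_0 = (-1, 0, 0).
v_1 = A·v_0 = (-4, 2, -1).
v_2 = A·v_1 = (-13, 10, -4).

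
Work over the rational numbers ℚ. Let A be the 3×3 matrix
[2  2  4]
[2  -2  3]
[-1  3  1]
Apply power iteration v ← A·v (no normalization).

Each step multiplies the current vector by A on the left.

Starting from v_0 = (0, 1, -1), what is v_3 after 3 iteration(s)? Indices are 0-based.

v_3 = (-32, -69, 31)

v_0 = (0, 1, -1).
v_1 = A·v_0 = (-2, -5, 2).
v_2 = A·v_1 = (-6, 12, -11).
v_3 = A·v_2 = (-32, -69, 31).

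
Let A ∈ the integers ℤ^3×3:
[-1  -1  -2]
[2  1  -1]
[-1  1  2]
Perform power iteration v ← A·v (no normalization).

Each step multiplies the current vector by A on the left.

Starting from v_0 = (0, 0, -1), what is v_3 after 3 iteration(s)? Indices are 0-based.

v_3 = (2, 14, -4)

v_0 = (0, 0, -1).
v_1 = A·v_0 = (2, 1, -2).
v_2 = A·v_1 = (1, 7, -5).
v_3 = A·v_2 = (2, 14, -4).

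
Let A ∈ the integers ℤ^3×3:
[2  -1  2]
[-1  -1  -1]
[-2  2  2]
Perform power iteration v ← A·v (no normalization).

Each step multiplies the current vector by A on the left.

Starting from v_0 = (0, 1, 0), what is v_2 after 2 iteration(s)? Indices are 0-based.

v_2 = (3, 0, 4)

v_0 = (0, 1, 0).
v_1 = A·v_0 = (-1, -1, 2).
v_2 = A·v_1 = (3, 0, 4).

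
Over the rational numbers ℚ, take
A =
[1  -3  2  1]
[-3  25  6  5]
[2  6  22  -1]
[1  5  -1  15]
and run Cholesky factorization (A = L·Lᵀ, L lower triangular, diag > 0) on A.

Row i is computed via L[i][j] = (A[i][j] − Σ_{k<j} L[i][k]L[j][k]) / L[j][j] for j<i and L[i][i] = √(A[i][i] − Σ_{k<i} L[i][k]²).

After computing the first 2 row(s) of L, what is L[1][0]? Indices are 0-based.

L[1][0] = -3

Step 1: L[0][0] = √(1) = 1.
  L[1][0] = (-3) / L[0][0] = -3.
Step 2: L[1][1] = √(16) = 4.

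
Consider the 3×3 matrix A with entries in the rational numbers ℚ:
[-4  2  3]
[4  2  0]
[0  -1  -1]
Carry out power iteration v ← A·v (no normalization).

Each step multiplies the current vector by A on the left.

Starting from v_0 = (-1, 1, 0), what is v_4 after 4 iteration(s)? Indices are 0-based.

v_0 = (-1, 1, 0).
v_1 = A·v_0 = (6, -2, -1).
v_2 = A·v_1 = (-31, 20, 3).
v_3 = A·v_2 = (173, -84, -23).
v_4 = A·v_3 = (-929, 524, 107).

v_4 = (-929, 524, 107)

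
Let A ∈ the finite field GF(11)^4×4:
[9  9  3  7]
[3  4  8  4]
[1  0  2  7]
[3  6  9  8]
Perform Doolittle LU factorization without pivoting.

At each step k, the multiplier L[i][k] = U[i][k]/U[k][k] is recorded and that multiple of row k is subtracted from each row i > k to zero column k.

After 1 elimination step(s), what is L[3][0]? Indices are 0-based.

Step 1: pivot at (0,0) is 9.
  row1 ← row1 − (4)·row0  ⇒  L[1][0]=4, U row1=(0, 1, 7, 9)
  row2 ← row2 − (5)·row0  ⇒  L[2][0]=5, U row2=(0, 10, 9, 5)
  row3 ← row3 − (4)·row0  ⇒  L[3][0]=4, U row3=(0, 3, 8, 2)

L[3][0] = 4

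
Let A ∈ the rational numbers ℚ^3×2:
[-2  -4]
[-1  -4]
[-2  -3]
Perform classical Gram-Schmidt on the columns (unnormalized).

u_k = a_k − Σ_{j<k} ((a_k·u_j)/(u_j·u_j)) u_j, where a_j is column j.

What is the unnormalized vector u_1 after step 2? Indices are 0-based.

u_1 = (0, -2, 1)

Step 1: u_0 = a_0 = (-2, -1, -2).
Step 2: u_1 = a_1 − (2)·u_0 = (0, -2, 1).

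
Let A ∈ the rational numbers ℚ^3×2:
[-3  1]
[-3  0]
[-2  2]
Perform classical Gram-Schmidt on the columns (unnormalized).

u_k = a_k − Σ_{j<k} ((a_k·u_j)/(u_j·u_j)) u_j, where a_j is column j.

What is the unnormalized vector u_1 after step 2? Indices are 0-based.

Step 1: u_0 = a_0 = (-3, -3, -2).
Step 2: u_1 = a_1 − (-7/22)·u_0 = (1/22, -21/22, 15/11).

u_1 = (1/22, -21/22, 15/11)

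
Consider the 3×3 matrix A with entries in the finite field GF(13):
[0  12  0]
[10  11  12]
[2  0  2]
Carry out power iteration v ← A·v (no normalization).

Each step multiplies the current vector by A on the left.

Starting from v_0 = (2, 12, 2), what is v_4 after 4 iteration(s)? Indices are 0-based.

v_4 = (12, 5, 3)

v_0 = (2, 12, 2).
v_1 = A·v_0 = (1, 7, 8).
v_2 = A·v_1 = (6, 1, 5).
v_3 = A·v_2 = (12, 1, 9).
v_4 = A·v_3 = (12, 5, 3).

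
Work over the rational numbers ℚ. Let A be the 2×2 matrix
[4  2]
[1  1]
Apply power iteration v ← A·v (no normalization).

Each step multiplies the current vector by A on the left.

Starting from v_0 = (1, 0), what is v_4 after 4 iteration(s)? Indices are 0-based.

v_0 = (1, 0).
v_1 = A·v_0 = (4, 1).
v_2 = A·v_1 = (18, 5).
v_3 = A·v_2 = (82, 23).
v_4 = A·v_3 = (374, 105).

v_4 = (374, 105)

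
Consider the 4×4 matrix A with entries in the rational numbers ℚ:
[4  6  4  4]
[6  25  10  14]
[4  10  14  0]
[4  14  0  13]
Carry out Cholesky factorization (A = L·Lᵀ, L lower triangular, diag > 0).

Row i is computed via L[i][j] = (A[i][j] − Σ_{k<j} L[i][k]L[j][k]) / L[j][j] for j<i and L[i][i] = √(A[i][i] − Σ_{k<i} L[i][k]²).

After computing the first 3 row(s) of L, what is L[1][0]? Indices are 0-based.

L[1][0] = 3

Step 1: L[0][0] = √(4) = 2.
  L[1][0] = (6) / L[0][0] = 3.
Step 2: L[1][1] = √(16) = 4.
  L[2][0] = (4) / L[0][0] = 2.
  L[2][1] = (4) / L[1][1] = 1.
Step 3: L[2][2] = √(9) = 3.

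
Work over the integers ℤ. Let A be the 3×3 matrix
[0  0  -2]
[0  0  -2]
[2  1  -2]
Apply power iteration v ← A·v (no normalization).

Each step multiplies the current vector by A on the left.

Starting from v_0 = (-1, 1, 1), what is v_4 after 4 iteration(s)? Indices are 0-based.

v_4 = (-36, -36, -36)

v_0 = (-1, 1, 1).
v_1 = A·v_0 = (-2, -2, -3).
v_2 = A·v_1 = (6, 6, 0).
v_3 = A·v_2 = (0, 0, 18).
v_4 = A·v_3 = (-36, -36, -36).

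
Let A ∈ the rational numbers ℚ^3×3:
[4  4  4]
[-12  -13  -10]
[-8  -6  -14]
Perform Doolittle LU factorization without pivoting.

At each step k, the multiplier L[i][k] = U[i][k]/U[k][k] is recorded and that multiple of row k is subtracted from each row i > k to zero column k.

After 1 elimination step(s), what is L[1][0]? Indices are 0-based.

Step 1: pivot at (0,0) is 4.
  row1 ← row1 − (-3)·row0  ⇒  L[1][0]=-3, U row1=(0, -1, 2)
  row2 ← row2 − (-2)·row0  ⇒  L[2][0]=-2, U row2=(0, 2, -6)

L[1][0] = -3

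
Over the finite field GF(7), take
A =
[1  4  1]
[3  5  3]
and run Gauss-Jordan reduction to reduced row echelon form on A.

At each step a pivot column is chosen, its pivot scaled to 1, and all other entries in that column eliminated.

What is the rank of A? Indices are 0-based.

pivot(0,0)=1: scale R0 → (1, 4, 1)
  clear (1,0): R1 −= (3)R0 → (0, 0, 0)
col 1: no nonzero at/below row 1; advance.
col 2: no nonzero at/below row 1; advance.

rank = 1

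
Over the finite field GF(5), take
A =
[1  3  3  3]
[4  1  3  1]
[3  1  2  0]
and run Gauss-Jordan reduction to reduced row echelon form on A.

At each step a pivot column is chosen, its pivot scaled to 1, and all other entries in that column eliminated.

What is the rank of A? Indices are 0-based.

step 1: normalize row 0 (÷1) = (1, 3, 3, 3)
  row 1: subtract 4×row0 = (0, 4, 1, 4)
  row 2: subtract 3×row0 = (0, 2, 3, 1)
step 2: normalize row 1 (÷4) = (0, 1, 4, 1)
  row 0: subtract 3×row1 = (1, 0, 1, 0)
  row 2: subtract 2×row1 = (0, 0, 0, 4)
skip col 2 (zero from row 2)
step 3: normalize row 2 (÷4) = (0, 0, 0, 1)
  row 1: subtract 1×row2 = (0, 1, 4, 0)

rank = 3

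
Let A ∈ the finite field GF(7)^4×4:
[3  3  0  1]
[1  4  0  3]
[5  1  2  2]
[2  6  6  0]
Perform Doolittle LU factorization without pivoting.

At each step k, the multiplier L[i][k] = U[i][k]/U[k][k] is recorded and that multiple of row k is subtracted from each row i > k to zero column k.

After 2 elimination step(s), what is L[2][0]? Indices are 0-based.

L[2][0] = 4

Step 1: pivot at (0,0) is 3.
  row1 ← row1 − (5)·row0  ⇒  L[1][0]=5, U row1=(0, 3, 0, 5)
  row2 ← row2 − (4)·row0  ⇒  L[2][0]=4, U row2=(0, 3, 2, 5)
  row3 ← row3 − (3)·row0  ⇒  L[3][0]=3, U row3=(0, 4, 6, 4)
Step 2: pivot at (1,1) is 3.
  row2 ← row2 − (1)·row1  ⇒  L[2][1]=1, U row2=(0, 0, 2, 0)
  row3 ← row3 − (6)·row1  ⇒  L[3][1]=6, U row3=(0, 0, 6, 2)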